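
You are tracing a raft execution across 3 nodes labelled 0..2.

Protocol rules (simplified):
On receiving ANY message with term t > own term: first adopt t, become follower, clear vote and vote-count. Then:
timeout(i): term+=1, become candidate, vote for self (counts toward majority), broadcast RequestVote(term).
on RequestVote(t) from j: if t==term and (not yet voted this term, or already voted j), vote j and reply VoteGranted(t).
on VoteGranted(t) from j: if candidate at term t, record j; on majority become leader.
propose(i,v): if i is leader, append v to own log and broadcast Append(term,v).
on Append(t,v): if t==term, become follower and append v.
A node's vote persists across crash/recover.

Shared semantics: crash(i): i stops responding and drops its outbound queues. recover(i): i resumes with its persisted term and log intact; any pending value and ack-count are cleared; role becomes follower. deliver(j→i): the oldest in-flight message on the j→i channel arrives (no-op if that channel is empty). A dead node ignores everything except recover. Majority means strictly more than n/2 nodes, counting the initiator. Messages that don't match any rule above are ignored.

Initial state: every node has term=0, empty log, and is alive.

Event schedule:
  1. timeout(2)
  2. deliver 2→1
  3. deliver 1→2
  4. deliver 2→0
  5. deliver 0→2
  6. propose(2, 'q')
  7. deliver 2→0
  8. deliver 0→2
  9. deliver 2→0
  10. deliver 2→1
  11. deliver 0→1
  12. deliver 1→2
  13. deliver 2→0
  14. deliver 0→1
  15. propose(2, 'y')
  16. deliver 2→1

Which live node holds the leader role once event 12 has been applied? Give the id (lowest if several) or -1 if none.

2

step 1 timeout(2): 2={cand,t=1,log=-}
step 2 deliver 2→1: 1={foll,t=1,log=-}
step 3 deliver 1→2: 2={lead,t=1,log=-}
step 4 deliver 2→0: 0={foll,t=1,log=-}
step 5 deliver 0→2: —
step 6 propose(2,'q'): 2={lead,t=1,log=q}
step 7 deliver 2→0: 0={foll,t=1,log=q}
step 8 deliver 0→2: —
step 9 deliver 2→0: —
step 10 deliver 2→1: 1={foll,t=1,log=q}
step 11 deliver 0→1: —
step 12 deliver 1→2: —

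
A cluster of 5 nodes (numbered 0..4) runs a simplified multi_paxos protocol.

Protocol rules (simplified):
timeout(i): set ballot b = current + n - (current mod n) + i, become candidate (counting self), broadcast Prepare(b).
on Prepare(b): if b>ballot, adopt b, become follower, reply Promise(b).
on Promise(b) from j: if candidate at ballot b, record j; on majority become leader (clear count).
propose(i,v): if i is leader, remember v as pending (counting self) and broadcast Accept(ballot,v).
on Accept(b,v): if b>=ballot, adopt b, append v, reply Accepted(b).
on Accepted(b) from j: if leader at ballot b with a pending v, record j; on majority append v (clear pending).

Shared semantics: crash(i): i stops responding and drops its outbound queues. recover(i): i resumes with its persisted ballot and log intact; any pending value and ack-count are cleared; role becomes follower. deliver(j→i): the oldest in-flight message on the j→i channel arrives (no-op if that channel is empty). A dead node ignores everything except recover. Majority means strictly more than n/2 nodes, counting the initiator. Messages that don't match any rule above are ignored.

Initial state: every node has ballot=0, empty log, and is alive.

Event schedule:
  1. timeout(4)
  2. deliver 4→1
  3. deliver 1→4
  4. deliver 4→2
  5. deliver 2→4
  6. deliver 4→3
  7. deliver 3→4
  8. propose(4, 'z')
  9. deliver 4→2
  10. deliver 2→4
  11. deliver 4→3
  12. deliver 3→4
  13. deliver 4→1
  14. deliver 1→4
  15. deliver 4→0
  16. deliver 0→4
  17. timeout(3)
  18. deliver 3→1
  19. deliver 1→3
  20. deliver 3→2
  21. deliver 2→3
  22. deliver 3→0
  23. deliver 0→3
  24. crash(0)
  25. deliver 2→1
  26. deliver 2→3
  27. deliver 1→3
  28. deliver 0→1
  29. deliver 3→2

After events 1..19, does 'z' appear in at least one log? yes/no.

yes

e1 timeout(4): 4[cand,b=9,-]
e2 deliver 4→1: 1[foll,b=9,-]
e3 deliver 1→4: ·
e4 deliver 4→2: 2[foll,b=9,-]
e5 deliver 2→4: 4[lead,b=9,-]
e6 deliver 4→3: 3[foll,b=9,-]
e7 deliver 3→4: ·
e8 propose(4,'z'): ·
e9 deliver 4→2: 2[foll,b=9,z]
e10 deliver 2→4: ·
e11 deliver 4→3: 3[foll,b=9,z]
e12 deliver 3→4: 4[lead,b=9,z]
e13 deliver 4→1: 1[foll,b=9,z]
e14 deliver 1→4: ·
e15 deliver 4→0: 0[foll,b=9,-]
e16 deliver 0→4: ·
e17 timeout(3): 3[cand,b=13,z]
e18 deliver 3→1: 1[foll,b=13,z]
e19 deliver 1→3: ·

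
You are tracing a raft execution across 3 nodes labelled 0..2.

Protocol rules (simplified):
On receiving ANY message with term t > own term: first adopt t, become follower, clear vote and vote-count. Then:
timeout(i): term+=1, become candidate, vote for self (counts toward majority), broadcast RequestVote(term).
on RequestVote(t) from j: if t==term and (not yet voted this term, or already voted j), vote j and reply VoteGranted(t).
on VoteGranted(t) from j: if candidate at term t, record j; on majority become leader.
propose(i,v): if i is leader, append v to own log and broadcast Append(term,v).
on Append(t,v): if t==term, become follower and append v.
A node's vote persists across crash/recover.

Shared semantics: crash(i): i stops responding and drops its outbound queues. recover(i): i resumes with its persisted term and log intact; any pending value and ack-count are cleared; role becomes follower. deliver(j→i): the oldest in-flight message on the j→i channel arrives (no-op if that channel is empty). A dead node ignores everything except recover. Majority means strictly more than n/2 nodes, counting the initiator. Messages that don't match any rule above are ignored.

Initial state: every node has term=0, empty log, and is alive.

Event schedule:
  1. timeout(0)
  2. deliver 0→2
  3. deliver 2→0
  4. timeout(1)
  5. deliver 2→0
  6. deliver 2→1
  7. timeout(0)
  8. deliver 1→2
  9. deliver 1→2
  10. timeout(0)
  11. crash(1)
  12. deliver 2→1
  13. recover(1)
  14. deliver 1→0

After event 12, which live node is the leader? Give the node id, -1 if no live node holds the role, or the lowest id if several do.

-1

[1] timeout(0) → N0(cand t1 [-])
[2] deliver 0→2 → N2(foll t1 [-])
[3] deliver 2→0 → N0(lead t1 [-])
[4] timeout(1) → N1(cand t1 [-])
[5] deliver 2→0 → ∅
[6] deliver 2→1 → ∅
[7] timeout(0) → N0(cand t2 [-])
[8] deliver 1→2 → ∅
[9] deliver 1→2 → ∅
[10] timeout(0) → N0(cand t3 [-])
[11] crash(1) → N1(✗cand t1 [-])
[12] deliver 2→1 → ∅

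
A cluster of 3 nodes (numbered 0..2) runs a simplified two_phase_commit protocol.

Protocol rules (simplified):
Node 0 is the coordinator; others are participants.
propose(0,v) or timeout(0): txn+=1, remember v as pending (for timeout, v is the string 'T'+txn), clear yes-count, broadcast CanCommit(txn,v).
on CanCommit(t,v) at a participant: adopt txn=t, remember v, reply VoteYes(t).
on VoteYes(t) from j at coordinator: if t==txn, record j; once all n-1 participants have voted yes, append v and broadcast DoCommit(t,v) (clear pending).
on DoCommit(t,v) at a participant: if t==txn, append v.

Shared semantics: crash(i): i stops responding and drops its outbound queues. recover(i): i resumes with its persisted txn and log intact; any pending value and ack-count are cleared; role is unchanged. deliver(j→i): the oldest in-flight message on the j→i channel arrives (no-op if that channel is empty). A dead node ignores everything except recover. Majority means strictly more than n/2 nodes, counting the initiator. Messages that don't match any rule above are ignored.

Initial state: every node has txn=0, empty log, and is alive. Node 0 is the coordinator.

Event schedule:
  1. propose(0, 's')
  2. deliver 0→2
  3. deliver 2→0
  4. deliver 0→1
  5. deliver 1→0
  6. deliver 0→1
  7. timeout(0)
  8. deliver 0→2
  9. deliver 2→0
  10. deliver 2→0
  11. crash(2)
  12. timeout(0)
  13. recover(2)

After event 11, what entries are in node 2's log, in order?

s

step 1 propose(0,'s'): 0={coor,t=1,log=-}
step 2 deliver 0→2: 2={part,t=1,log=-}
step 3 deliver 2→0: —
step 4 deliver 0→1: 1={part,t=1,log=-}
step 5 deliver 1→0: 0={coor,t=1,log=s}
step 6 deliver 0→1: 1={part,t=1,log=s}
step 7 timeout(0): 0={coor,t=2,log=s}
step 8 deliver 0→2: 2={part,t=1,log=s}
step 9 deliver 2→0: —
step 10 deliver 2→0: —
step 11 crash(2): 2={✗part,t=1,log=s}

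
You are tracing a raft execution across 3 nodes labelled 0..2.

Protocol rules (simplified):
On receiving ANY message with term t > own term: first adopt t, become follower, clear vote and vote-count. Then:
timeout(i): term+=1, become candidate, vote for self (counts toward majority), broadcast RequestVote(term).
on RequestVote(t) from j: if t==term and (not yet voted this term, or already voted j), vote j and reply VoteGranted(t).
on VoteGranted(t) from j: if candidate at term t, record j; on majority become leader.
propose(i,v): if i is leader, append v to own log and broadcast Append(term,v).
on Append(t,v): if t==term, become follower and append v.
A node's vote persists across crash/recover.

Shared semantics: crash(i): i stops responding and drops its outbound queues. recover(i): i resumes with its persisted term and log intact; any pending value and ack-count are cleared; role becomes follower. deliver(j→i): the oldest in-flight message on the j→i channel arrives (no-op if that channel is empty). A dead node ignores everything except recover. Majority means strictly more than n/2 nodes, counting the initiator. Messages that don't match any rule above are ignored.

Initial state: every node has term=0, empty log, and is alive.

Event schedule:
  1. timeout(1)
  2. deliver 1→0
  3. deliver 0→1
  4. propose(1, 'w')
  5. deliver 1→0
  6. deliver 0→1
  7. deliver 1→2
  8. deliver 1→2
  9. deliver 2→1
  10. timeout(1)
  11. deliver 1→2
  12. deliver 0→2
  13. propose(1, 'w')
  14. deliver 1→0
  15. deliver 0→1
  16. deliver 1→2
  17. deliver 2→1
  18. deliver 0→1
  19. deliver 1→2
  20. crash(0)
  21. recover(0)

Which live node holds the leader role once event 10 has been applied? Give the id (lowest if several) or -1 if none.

after 1 — timeout(1): n1:cand/t1/[-]
after 2 — deliver 1→0: n0:foll/t1/[-]
after 3 — deliver 0→1: n1:lead/t1/[-]
after 4 — propose(1,'w'): n1:lead/t1/[w]
after 5 — deliver 1→0: n0:foll/t1/[w]
after 6 — deliver 0→1: ·
after 7 — deliver 1→2: n2:foll/t1/[-]
after 8 — deliver 1→2: n2:foll/t1/[w]
after 9 — deliver 2→1: ·
after 10 — timeout(1): n1:cand/t2/[w]

-1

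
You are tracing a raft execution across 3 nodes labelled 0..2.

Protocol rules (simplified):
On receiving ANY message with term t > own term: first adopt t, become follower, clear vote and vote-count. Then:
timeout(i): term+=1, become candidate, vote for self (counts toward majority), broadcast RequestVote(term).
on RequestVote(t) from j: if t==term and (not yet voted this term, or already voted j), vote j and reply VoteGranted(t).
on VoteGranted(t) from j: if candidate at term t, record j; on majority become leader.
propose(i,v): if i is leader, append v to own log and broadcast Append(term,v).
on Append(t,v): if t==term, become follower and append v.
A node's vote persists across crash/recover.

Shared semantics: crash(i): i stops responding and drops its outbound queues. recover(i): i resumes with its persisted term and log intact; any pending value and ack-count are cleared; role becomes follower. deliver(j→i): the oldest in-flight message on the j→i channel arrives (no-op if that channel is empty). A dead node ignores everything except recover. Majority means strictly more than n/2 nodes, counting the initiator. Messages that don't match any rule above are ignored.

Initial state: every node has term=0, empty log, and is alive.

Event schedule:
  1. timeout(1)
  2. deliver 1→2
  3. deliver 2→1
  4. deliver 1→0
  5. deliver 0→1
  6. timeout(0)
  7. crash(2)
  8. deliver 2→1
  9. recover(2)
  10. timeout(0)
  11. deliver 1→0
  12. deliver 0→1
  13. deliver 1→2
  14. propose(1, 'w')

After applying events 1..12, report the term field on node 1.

step 1 timeout(1): 1={cand,t=1,log=-}
step 2 deliver 1→2: 2={foll,t=1,log=-}
step 3 deliver 2→1: 1={lead,t=1,log=-}
step 4 deliver 1→0: 0={foll,t=1,log=-}
step 5 deliver 0→1: —
step 6 timeout(0): 0={cand,t=2,log=-}
step 7 crash(2): 2={✗foll,t=1,log=-}
step 8 deliver 2→1: —
step 9 recover(2): 2={foll,t=1,log=-}
step 10 timeout(0): 0={cand,t=3,log=-}
step 11 deliver 1→0: —
step 12 deliver 0→1: 1={foll,t=2,log=-}

2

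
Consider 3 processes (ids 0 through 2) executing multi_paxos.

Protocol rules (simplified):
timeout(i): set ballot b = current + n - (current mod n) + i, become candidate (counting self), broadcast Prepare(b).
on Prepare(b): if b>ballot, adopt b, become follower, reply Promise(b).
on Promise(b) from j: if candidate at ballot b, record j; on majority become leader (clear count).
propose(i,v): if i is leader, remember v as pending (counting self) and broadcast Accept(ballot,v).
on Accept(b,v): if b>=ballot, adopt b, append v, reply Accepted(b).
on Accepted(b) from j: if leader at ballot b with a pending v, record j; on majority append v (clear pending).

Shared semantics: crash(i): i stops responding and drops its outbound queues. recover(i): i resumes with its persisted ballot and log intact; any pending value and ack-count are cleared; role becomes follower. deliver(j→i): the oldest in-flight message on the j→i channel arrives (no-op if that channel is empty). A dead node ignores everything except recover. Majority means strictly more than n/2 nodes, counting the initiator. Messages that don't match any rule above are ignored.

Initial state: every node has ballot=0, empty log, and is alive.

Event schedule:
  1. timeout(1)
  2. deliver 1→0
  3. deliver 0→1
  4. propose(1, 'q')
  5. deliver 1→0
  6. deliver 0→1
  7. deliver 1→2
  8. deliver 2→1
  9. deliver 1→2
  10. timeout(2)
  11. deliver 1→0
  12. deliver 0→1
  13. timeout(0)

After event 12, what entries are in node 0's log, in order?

after 1 — timeout(1): n1:cand/b4/[-]
after 2 — deliver 1→0: n0:foll/b4/[-]
after 3 — deliver 0→1: n1:lead/b4/[-]
after 4 — propose(1,'q'): ·
after 5 — deliver 1→0: n0:foll/b4/[q]
after 6 — deliver 0→1: n1:lead/b4/[q]
after 7 — deliver 1→2: n2:foll/b4/[-]
after 8 — deliver 2→1: ·
after 9 — deliver 1→2: n2:foll/b4/[q]
after 10 — timeout(2): n2:cand/b8/[q]
after 11 — deliver 1→0: ·
after 12 — deliver 0→1: ·

q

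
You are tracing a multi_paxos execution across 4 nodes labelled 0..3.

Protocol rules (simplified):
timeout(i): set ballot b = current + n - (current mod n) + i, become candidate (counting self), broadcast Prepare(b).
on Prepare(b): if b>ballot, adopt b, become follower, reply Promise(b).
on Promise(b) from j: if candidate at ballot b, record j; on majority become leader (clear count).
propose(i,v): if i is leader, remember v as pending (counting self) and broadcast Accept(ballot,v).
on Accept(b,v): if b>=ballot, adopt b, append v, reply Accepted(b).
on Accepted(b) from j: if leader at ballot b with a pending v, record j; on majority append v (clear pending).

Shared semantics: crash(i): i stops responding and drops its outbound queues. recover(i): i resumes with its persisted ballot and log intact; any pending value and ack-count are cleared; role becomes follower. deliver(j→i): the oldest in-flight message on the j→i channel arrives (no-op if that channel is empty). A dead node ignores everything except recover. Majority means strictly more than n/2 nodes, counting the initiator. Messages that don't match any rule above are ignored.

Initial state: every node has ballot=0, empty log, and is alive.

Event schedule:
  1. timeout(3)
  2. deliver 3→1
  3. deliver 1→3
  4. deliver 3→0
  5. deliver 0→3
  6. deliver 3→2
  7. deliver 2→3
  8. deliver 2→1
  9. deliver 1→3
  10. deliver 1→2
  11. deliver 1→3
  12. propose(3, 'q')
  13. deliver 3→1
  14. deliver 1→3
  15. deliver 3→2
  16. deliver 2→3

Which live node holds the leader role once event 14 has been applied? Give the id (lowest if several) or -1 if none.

step 1 timeout(3): 3={cand,b=7,log=-}
step 2 deliver 3→1: 1={foll,b=7,log=-}
step 3 deliver 1→3: —
step 4 deliver 3→0: 0={foll,b=7,log=-}
step 5 deliver 0→3: 3={lead,b=7,log=-}
step 6 deliver 3→2: 2={foll,b=7,log=-}
step 7 deliver 2→3: —
step 8 deliver 2→1: —
step 9 deliver 1→3: —
step 10 deliver 1→2: —
step 11 deliver 1→3: —
step 12 propose(3,'q'): —
step 13 deliver 3→1: 1={foll,b=7,log=q}
step 14 deliver 1→3: —

3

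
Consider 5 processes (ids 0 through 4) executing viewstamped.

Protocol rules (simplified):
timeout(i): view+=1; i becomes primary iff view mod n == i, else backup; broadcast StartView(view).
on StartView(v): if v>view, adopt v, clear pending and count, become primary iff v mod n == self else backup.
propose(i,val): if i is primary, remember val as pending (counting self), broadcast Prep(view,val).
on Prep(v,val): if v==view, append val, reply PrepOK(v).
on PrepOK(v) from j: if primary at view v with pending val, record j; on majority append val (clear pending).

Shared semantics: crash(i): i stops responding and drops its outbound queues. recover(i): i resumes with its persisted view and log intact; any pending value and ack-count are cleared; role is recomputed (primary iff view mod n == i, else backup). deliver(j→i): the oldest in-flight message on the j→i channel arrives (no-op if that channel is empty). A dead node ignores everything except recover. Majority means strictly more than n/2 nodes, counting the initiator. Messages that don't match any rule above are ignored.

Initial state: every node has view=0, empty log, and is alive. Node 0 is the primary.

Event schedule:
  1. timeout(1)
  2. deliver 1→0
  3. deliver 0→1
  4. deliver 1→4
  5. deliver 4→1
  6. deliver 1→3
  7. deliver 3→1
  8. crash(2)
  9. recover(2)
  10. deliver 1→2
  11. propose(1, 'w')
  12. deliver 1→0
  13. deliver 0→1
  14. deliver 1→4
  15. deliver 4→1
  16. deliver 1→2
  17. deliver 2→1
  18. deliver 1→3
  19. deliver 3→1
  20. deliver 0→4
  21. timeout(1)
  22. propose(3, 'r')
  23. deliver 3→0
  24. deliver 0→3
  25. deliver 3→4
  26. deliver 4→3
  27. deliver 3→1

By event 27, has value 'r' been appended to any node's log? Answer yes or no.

step 1 timeout(1): 1={prim,v=1,log=-}
step 2 deliver 1→0: 0={back,v=1,log=-}
step 3 deliver 0→1: —
step 4 deliver 1→4: 4={back,v=1,log=-}
step 5 deliver 4→1: —
step 6 deliver 1→3: 3={back,v=1,log=-}
step 7 deliver 3→1: —
step 8 crash(2): 2={✗back,v=0,log=-}
step 9 recover(2): 2={back,v=0,log=-}
step 10 deliver 1→2: 2={back,v=1,log=-}
step 11 propose(1,'w'): —
step 12 deliver 1→0: 0={back,v=1,log=w}
step 13 deliver 0→1: —
step 14 deliver 1→4: 4={back,v=1,log=w}
step 15 deliver 4→1: 1={prim,v=1,log=w}
step 16 deliver 1→2: 2={back,v=1,log=w}
step 17 deliver 2→1: —
step 18 deliver 1→3: 3={back,v=1,log=w}
step 19 deliver 3→1: —
step 20 deliver 0→4: —
step 21 timeout(1): 1={back,v=2,log=w}
step 22 propose(3,'r'): —
step 23 deliver 3→0: —
step 24 deliver 0→3: —
step 25 deliver 3→4: —
step 26 deliver 4→3: —
step 27 deliver 3→1: —

no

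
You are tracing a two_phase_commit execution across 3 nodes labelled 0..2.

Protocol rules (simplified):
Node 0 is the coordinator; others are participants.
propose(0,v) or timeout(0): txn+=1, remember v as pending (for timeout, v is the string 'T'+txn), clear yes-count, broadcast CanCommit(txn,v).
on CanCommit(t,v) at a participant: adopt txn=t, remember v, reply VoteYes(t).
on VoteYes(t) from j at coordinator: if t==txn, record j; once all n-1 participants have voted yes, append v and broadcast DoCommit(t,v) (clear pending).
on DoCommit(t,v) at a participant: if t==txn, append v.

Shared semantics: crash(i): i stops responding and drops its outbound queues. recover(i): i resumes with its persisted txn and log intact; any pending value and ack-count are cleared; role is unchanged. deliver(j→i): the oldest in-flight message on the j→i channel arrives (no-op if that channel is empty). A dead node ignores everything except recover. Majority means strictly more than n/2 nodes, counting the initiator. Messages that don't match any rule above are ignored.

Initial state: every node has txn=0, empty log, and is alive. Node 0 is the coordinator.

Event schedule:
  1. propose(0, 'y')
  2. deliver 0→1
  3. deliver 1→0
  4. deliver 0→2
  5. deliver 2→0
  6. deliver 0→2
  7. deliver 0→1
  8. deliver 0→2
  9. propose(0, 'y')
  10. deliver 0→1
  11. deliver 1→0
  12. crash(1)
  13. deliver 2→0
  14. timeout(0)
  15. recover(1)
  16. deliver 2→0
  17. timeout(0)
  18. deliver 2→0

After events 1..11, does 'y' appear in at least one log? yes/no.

yes

1. propose(0,'y'):  <0:coor t1 ->
2. deliver 0→1:  <1:part t1 ->
3. deliver 1→0:  nop
4. deliver 0→2:  <2:part t1 ->
5. deliver 2→0:  <0:coor t1 y>
6. deliver 0→2:  <2:part t1 y>
7. deliver 0→1:  <1:part t1 y>
8. deliver 0→2:  nop
9. propose(0,'y'):  <0:coor t2 y>
10. deliver 0→1:  <1:part t2 y>
11. deliver 1→0:  nop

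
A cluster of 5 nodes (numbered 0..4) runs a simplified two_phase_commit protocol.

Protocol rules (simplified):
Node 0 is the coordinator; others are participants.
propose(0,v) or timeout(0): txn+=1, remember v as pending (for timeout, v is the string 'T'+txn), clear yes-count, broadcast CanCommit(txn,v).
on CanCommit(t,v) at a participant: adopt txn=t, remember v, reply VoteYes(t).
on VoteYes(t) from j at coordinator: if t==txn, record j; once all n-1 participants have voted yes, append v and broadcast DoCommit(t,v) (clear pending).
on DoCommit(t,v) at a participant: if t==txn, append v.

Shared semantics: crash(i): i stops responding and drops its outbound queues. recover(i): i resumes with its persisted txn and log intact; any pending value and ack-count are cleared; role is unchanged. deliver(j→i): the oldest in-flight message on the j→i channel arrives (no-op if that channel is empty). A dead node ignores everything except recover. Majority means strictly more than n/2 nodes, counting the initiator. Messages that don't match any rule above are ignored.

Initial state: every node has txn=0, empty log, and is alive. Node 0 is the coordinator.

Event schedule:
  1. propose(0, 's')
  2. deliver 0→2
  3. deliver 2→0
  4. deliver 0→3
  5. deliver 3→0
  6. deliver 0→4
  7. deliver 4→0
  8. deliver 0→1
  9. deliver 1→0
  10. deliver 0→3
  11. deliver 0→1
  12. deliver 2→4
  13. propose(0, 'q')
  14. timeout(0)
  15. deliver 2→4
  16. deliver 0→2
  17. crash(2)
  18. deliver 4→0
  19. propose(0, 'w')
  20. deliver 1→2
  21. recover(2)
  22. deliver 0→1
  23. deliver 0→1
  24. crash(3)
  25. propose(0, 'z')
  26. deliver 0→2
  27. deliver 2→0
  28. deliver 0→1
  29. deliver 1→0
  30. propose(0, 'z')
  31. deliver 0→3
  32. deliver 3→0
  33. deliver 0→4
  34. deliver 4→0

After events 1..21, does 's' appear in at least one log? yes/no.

e1 propose(0,'s'): 0[coor,t=1,-]
e2 deliver 0→2: 2[part,t=1,-]
e3 deliver 2→0: ·
e4 deliver 0→3: 3[part,t=1,-]
e5 deliver 3→0: ·
e6 deliver 0→4: 4[part,t=1,-]
e7 deliver 4→0: ·
e8 deliver 0→1: 1[part,t=1,-]
e9 deliver 1→0: 0[coor,t=1,s]
e10 deliver 0→3: 3[part,t=1,s]
e11 deliver 0→1: 1[part,t=1,s]
e12 deliver 2→4: ·
e13 propose(0,'q'): 0[coor,t=2,s]
e14 timeout(0): 0[coor,t=3,s]
e15 deliver 2→4: ·
e16 deliver 0→2: 2[part,t=1,s]
e17 crash(2): 2[✗part,t=1,s]
e18 deliver 4→0: ·
e19 propose(0,'w'): 0[coor,t=4,s]
e20 deliver 1→2: ·
e21 recover(2): 2[part,t=1,s]

yes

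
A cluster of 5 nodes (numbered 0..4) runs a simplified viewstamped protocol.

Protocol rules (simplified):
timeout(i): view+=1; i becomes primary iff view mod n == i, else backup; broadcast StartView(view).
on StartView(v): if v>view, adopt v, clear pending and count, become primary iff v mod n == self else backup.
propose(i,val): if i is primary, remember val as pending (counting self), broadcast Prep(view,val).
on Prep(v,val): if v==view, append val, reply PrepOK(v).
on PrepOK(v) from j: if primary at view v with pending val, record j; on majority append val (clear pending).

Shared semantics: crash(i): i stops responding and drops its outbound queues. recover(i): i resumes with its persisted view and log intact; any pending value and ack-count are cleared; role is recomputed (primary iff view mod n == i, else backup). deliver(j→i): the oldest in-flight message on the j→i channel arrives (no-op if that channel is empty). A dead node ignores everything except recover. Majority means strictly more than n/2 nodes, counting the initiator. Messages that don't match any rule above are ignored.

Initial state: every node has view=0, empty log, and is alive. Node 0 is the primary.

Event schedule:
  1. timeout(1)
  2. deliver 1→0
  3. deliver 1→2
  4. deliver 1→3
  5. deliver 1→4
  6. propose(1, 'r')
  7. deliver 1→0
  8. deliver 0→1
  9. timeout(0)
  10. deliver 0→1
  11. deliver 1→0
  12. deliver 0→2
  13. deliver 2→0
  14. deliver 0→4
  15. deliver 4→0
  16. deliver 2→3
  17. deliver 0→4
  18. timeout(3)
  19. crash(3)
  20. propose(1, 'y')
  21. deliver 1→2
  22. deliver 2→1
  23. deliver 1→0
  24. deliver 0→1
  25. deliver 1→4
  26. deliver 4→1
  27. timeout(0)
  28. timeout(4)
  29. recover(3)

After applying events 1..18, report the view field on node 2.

step 1 timeout(1): 1={prim,v=1,log=-}
step 2 deliver 1→0: 0={back,v=1,log=-}
step 3 deliver 1→2: 2={back,v=1,log=-}
step 4 deliver 1→3: 3={back,v=1,log=-}
step 5 deliver 1→4: 4={back,v=1,log=-}
step 6 propose(1,'r'): —
step 7 deliver 1→0: 0={back,v=1,log=r}
step 8 deliver 0→1: —
step 9 timeout(0): 0={back,v=2,log=r}
step 10 deliver 0→1: 1={back,v=2,log=-}
step 11 deliver 1→0: —
step 12 deliver 0→2: 2={prim,v=2,log=-}
step 13 deliver 2→0: —
step 14 deliver 0→4: 4={back,v=2,log=-}
step 15 deliver 4→0: —
step 16 deliver 2→3: —
step 17 deliver 0→4: —
step 18 timeout(3): 3={back,v=2,log=-}

2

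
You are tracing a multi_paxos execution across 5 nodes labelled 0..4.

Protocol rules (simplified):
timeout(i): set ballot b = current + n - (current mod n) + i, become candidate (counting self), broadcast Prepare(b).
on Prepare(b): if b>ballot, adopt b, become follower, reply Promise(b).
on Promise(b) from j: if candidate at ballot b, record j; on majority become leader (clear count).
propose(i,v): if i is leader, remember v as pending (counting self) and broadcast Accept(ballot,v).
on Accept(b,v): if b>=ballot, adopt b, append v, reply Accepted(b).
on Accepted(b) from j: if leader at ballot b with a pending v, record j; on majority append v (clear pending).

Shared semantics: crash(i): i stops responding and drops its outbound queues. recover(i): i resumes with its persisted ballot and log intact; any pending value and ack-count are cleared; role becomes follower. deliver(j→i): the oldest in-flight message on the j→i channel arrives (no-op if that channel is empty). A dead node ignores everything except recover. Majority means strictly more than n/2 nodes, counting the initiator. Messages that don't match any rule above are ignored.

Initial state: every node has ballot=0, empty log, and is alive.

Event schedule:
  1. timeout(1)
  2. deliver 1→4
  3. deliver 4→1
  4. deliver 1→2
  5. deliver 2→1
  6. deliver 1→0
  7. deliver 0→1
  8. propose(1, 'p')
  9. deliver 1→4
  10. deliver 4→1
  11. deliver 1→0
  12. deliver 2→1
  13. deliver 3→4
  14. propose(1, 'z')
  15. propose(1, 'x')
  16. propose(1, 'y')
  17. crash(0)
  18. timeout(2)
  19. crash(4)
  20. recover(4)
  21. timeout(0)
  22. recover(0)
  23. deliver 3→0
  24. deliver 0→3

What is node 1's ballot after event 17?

e1 timeout(1): 1[cand,b=6,-]
e2 deliver 1→4: 4[foll,b=6,-]
e3 deliver 4→1: ·
e4 deliver 1→2: 2[foll,b=6,-]
e5 deliver 2→1: 1[lead,b=6,-]
e6 deliver 1→0: 0[foll,b=6,-]
e7 deliver 0→1: ·
e8 propose(1,'p'): ·
e9 deliver 1→4: 4[foll,b=6,p]
e10 deliver 4→1: ·
e11 deliver 1→0: 0[foll,b=6,p]
e12 deliver 2→1: ·
e13 deliver 3→4: ·
e14 propose(1,'z'): ·
e15 propose(1,'x'): ·
e16 propose(1,'y'): ·
e17 crash(0): 0[✗foll,b=6,p]

6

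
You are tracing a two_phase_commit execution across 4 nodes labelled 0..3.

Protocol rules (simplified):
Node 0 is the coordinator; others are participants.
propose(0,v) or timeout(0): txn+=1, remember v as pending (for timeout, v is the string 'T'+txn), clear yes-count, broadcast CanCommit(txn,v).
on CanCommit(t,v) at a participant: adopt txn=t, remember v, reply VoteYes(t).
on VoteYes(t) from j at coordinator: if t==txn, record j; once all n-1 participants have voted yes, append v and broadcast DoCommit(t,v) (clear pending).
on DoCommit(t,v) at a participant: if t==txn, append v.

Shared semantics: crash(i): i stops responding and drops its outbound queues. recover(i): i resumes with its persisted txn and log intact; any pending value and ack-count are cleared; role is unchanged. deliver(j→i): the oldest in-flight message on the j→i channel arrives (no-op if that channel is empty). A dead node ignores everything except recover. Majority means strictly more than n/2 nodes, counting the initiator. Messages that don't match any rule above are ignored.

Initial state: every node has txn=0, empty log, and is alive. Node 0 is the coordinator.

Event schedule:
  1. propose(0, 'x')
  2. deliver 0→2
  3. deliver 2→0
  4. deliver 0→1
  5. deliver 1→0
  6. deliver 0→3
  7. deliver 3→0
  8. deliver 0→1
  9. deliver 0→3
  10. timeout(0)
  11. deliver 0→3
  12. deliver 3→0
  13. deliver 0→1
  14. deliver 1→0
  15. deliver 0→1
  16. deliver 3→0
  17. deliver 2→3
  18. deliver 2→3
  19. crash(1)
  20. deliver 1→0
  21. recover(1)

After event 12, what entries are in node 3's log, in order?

x

step 1 propose(0,'x'): 0={coor,t=1,log=-}
step 2 deliver 0→2: 2={part,t=1,log=-}
step 3 deliver 2→0: —
step 4 deliver 0→1: 1={part,t=1,log=-}
step 5 deliver 1→0: —
step 6 deliver 0→3: 3={part,t=1,log=-}
step 7 deliver 3→0: 0={coor,t=1,log=x}
step 8 deliver 0→1: 1={part,t=1,log=x}
step 9 deliver 0→3: 3={part,t=1,log=x}
step 10 timeout(0): 0={coor,t=2,log=x}
step 11 deliver 0→3: 3={part,t=2,log=x}
step 12 deliver 3→0: —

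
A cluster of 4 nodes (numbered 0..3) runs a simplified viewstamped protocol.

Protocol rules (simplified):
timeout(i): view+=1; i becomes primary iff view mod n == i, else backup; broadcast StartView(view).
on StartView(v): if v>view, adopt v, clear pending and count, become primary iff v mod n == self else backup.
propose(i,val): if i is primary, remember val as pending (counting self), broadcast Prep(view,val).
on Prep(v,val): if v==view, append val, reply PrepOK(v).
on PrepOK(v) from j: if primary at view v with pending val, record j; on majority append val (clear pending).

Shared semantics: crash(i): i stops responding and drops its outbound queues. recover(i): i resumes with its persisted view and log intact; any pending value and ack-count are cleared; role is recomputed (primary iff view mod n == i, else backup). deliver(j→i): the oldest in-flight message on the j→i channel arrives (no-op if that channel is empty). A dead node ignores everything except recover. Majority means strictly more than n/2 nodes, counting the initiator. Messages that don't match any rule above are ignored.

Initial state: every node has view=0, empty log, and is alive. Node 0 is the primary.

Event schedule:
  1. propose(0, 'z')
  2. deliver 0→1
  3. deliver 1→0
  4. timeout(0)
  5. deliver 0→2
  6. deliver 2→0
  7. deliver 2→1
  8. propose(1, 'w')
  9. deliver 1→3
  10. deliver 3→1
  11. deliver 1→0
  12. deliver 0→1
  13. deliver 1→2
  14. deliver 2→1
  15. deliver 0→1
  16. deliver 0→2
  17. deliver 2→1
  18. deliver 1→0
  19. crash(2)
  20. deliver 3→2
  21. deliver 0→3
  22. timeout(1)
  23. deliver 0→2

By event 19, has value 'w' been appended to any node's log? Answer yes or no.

step 1 propose(0,'z'): —
step 2 deliver 0→1: 1={back,v=0,log=z}
step 3 deliver 1→0: —
step 4 timeout(0): 0={back,v=1,log=-}
step 5 deliver 0→2: 2={back,v=0,log=z}
step 6 deliver 2→0: —
step 7 deliver 2→1: —
step 8 propose(1,'w'): —
step 9 deliver 1→3: —
step 10 deliver 3→1: —
step 11 deliver 1→0: —
step 12 deliver 0→1: 1={prim,v=1,log=z}
step 13 deliver 1→2: —
step 14 deliver 2→1: —
step 15 deliver 0→1: —
step 16 deliver 0→2: 2={back,v=1,log=z}
step 17 deliver 2→1: —
step 18 deliver 1→0: —
step 19 crash(2): 2={✗back,v=1,log=z}

no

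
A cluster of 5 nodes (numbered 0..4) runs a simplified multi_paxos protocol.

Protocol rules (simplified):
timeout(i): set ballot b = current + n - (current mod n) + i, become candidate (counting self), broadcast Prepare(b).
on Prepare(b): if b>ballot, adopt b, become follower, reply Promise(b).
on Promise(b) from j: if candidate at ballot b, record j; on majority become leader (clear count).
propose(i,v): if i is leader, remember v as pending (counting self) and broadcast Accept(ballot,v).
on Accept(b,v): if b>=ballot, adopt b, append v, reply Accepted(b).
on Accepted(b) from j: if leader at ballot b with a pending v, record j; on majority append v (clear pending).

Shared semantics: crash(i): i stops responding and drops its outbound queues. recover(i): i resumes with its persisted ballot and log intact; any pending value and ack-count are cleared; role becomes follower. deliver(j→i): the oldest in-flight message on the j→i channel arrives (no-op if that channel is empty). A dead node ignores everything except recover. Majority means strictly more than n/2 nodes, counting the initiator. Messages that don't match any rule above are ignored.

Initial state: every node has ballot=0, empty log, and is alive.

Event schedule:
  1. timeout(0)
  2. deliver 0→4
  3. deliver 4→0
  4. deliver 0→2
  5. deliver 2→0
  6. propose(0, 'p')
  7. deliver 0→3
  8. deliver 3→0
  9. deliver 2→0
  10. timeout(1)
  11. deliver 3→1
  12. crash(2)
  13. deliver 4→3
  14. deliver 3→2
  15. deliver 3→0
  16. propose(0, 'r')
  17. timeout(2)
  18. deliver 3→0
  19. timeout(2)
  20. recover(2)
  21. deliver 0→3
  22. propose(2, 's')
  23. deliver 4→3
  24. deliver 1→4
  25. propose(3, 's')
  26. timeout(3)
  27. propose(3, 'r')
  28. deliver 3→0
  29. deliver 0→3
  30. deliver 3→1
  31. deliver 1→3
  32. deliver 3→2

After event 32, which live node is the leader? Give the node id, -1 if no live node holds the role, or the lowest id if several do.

0

step 1 timeout(0): 0={cand,b=5,log=-}
step 2 deliver 0→4: 4={foll,b=5,log=-}
step 3 deliver 4→0: —
step 4 deliver 0→2: 2={foll,b=5,log=-}
step 5 deliver 2→0: 0={lead,b=5,log=-}
step 6 propose(0,'p'): —
step 7 deliver 0→3: 3={foll,b=5,log=-}
step 8 deliver 3→0: —
step 9 deliver 2→0: —
step 10 timeout(1): 1={cand,b=6,log=-}
step 11 deliver 3→1: —
step 12 crash(2): 2={✗foll,b=5,log=-}
step 13 deliver 4→3: —
step 14 deliver 3→2: —
step 15 deliver 3→0: —
step 16 propose(0,'r'): —
step 17 timeout(2): —
step 18 deliver 3→0: —
step 19 timeout(2): —
step 20 recover(2): 2={foll,b=5,log=-}
step 21 deliver 0→3: 3={foll,b=5,log=p}
step 22 propose(2,'s'): —
step 23 deliver 4→3: —
step 24 deliver 1→4: 4={foll,b=6,log=-}
step 25 propose(3,'s'): —
step 26 timeout(3): 3={cand,b=13,log=p}
step 27 propose(3,'r'): —
step 28 deliver 3→0: —
step 29 deliver 0→3: —
step 30 deliver 3→1: 1={foll,b=13,log=-}
step 31 deliver 1→3: —
step 32 deliver 3→2: 2={foll,b=13,log=-}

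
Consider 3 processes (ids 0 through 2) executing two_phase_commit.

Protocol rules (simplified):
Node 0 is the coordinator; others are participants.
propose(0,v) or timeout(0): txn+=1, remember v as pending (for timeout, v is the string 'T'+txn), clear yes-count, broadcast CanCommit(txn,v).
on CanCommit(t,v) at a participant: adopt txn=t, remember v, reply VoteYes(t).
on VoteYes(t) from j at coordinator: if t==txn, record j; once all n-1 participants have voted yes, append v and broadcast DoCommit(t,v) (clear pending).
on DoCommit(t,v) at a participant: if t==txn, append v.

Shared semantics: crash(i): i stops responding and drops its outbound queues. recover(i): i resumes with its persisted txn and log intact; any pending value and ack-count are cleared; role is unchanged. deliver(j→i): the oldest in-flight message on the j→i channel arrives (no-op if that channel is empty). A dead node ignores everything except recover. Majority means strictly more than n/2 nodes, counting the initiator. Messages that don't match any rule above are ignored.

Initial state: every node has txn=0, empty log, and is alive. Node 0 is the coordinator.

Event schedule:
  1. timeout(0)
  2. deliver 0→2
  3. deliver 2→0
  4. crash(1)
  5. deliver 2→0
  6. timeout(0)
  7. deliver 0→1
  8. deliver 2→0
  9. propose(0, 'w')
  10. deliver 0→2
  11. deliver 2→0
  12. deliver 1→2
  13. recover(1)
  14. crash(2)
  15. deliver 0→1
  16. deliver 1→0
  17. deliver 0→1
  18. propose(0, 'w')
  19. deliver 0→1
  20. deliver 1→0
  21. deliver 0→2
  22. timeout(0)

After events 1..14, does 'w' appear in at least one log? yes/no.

no

e1 timeout(0): 0[coor,t=1,-]
e2 deliver 0→2: 2[part,t=1,-]
e3 deliver 2→0: ·
e4 crash(1): 1[✗part,t=0,-]
e5 deliver 2→0: ·
e6 timeout(0): 0[coor,t=2,-]
e7 deliver 0→1: ·
e8 deliver 2→0: ·
e9 propose(0,'w'): 0[coor,t=3,-]
e10 deliver 0→2: 2[part,t=2,-]
e11 deliver 2→0: ·
e12 deliver 1→2: ·
e13 recover(1): 1[part,t=0,-]
e14 crash(2): 2[✗part,t=2,-]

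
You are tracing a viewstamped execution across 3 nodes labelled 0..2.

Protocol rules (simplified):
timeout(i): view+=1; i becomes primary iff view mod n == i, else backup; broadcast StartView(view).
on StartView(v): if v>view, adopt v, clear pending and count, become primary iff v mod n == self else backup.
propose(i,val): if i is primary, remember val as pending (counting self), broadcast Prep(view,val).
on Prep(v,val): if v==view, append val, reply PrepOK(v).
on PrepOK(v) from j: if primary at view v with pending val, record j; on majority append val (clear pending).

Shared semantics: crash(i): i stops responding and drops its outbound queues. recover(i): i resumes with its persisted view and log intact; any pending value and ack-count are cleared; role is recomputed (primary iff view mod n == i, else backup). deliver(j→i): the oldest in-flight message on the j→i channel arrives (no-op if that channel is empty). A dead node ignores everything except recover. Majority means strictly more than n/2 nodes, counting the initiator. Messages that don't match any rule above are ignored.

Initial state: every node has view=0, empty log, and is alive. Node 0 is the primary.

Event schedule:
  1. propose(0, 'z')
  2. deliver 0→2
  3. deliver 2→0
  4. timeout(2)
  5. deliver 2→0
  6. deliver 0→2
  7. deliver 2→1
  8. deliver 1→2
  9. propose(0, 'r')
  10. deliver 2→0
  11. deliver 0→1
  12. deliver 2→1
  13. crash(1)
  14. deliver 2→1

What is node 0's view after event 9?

e1 propose(0,'z'): ·
e2 deliver 0→2: 2[back,v=0,z]
e3 deliver 2→0: 0[prim,v=0,z]
e4 timeout(2): 2[back,v=1,z]
e5 deliver 2→0: 0[back,v=1,z]
e6 deliver 0→2: ·
e7 deliver 2→1: 1[prim,v=1,-]
e8 deliver 1→2: ·
e9 propose(0,'r'): ·

1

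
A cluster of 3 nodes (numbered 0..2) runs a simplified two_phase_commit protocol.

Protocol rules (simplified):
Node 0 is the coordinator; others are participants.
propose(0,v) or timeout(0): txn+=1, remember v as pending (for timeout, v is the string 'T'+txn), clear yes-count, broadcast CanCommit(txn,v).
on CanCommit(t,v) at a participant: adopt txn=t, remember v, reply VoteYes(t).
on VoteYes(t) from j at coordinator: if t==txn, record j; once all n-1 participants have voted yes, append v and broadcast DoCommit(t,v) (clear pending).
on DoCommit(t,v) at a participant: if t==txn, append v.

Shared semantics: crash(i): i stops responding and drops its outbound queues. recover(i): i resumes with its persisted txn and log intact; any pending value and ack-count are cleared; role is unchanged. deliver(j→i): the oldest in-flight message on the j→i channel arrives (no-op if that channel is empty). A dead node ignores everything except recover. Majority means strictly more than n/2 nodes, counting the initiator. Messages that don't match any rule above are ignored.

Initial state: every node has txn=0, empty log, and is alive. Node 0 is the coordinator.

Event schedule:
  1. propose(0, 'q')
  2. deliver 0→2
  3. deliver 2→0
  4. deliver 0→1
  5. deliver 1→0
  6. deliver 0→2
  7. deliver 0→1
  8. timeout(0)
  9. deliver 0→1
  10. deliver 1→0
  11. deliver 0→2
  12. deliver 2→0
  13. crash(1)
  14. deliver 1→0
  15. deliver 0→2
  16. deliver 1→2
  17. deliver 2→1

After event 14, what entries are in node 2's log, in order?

q

[1] propose(0,'q') → N0(coor t1 [-])
[2] deliver 0→2 → N2(part t1 [-])
[3] deliver 2→0 → ∅
[4] deliver 0→1 → N1(part t1 [-])
[5] deliver 1→0 → N0(coor t1 [q])
[6] deliver 0→2 → N2(part t1 [q])
[7] deliver 0→1 → N1(part t1 [q])
[8] timeout(0) → N0(coor t2 [q])
[9] deliver 0→1 → N1(part t2 [q])
[10] deliver 1→0 → ∅
[11] deliver 0→2 → N2(part t2 [q])
[12] deliver 2→0 → N0(coor t2 [q,T2])
[13] crash(1) → N1(✗part t2 [q])
[14] deliver 1→0 → ∅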